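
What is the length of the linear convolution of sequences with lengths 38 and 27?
Linear/full convolution length: m + n - 1 = 38 + 27 - 1 = 64

64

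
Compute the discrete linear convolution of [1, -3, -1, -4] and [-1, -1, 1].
y[0] = 1×-1 = -1; y[1] = 1×-1 + -3×-1 = 2; y[2] = 1×1 + -3×-1 + -1×-1 = 5; y[3] = -3×1 + -1×-1 + -4×-1 = 2; y[4] = -1×1 + -4×-1 = 3; y[5] = -4×1 = -4

[-1, 2, 5, 2, 3, -4]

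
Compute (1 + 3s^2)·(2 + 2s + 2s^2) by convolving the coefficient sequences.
Ascending coefficients: a = [1, 0, 3], b = [2, 2, 2]. c[0] = 1×2 = 2; c[1] = 1×2 + 0×2 = 2; c[2] = 1×2 + 0×2 + 3×2 = 8; c[3] = 0×2 + 3×2 = 6; c[4] = 3×2 = 6. Result coefficients: [2, 2, 8, 6, 6] → 2 + 2s + 8s^2 + 6s^3 + 6s^4

2 + 2s + 8s^2 + 6s^3 + 6s^4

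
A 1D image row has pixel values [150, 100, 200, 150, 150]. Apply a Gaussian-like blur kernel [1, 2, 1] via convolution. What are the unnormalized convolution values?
Convolve image row [150, 100, 200, 150, 150] with kernel [1, 2, 1]: y[0] = 150×1 = 150; y[1] = 150×2 + 100×1 = 400; y[2] = 150×1 + 100×2 + 200×1 = 550; y[3] = 100×1 + 200×2 + 150×1 = 650; y[4] = 200×1 + 150×2 + 150×1 = 650; y[5] = 150×1 + 150×2 = 450; y[6] = 150×1 = 150 → [150, 400, 550, 650, 650, 450, 150]. Normalization factor = sum(kernel) = 4.

[150, 400, 550, 650, 650, 450, 150]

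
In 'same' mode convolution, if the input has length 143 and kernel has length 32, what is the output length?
'Same' mode returns an output with the same length as the input: 143

143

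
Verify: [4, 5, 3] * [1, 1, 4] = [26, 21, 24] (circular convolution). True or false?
Recompute circular convolution of [4, 5, 3] and [1, 1, 4]: y[0] = 4×1 + 5×4 + 3×1 = 27; y[1] = 4×1 + 5×1 + 3×4 = 21; y[2] = 4×4 + 5×1 + 3×1 = 24 → [27, 21, 24]. Compare to given [26, 21, 24]: they differ at index 0: given 26, correct 27, so answer: No

No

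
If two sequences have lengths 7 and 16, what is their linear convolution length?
Linear/full convolution length: m + n - 1 = 7 + 16 - 1 = 22

22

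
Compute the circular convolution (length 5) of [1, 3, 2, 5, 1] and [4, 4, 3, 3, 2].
Use y[k] = Σ_j s[j]·t[(k-j) mod 5]. y[0] = 1×4 + 3×2 + 2×3 + 5×3 + 1×4 = 35; y[1] = 1×4 + 3×4 + 2×2 + 5×3 + 1×3 = 38; y[2] = 1×3 + 3×4 + 2×4 + 5×2 + 1×3 = 36; y[3] = 1×3 + 3×3 + 2×4 + 5×4 + 1×2 = 42; y[4] = 1×2 + 3×3 + 2×3 + 5×4 + 1×4 = 41. Result: [35, 38, 36, 42, 41]

[35, 38, 36, 42, 41]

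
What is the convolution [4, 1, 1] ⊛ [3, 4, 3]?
y[0] = 4×3 = 12; y[1] = 4×4 + 1×3 = 19; y[2] = 4×3 + 1×4 + 1×3 = 19; y[3] = 1×3 + 1×4 = 7; y[4] = 1×3 = 3

[12, 19, 19, 7, 3]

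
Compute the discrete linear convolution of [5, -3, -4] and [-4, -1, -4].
y[0] = 5×-4 = -20; y[1] = 5×-1 + -3×-4 = 7; y[2] = 5×-4 + -3×-1 + -4×-4 = -1; y[3] = -3×-4 + -4×-1 = 16; y[4] = -4×-4 = 16

[-20, 7, -1, 16, 16]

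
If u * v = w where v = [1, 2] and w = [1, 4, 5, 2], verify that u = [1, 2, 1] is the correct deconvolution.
Forward-compute [1, 2, 1] * [1, 2]: w[0] = 1×1 = 1; w[1] = 1×2 + 2×1 = 4; w[2] = 2×2 + 1×1 = 5; w[3] = 1×2 = 2 → [1, 4, 5, 2]. Matches given w = [1, 4, 5, 2], so verified.

Verified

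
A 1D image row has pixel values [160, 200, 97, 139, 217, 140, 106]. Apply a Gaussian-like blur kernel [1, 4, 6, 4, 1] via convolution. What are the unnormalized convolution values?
Convolve image row [160, 200, 97, 139, 217, 140, 106] with kernel [1, 4, 6, 4, 1]: y[0] = 160×1 = 160; y[1] = 160×4 + 200×1 = 840; y[2] = 160×6 + 200×4 + 97×1 = 1857; y[3] = 160×4 + 200×6 + 97×4 + 139×1 = 2367; y[4] = 160×1 + 200×4 + 97×6 + 139×4 + 217×1 = 2315; y[5] = 200×1 + 97×4 + 139×6 + 217×4 + 140×1 = 2430; y[6] = 97×1 + 139×4 + 217×6 + 140×4 + 106×1 = 2621; y[7] = 139×1 + 217×4 + 140×6 + 106×4 = 2271; y[8] = 217×1 + 140×4 + 106×6 = 1413; y[9] = 140×1 + 106×4 = 564; y[10] = 106×1 = 106 → [160, 840, 1857, 2367, 2315, 2430, 2621, 2271, 1413, 564, 106]. Normalization factor = sum(kernel) = 16.

[160, 840, 1857, 2367, 2315, 2430, 2621, 2271, 1413, 564, 106]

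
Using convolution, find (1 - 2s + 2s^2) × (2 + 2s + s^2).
Ascending coefficients: a = [1, -2, 2], b = [2, 2, 1]. c[0] = 1×2 = 2; c[1] = 1×2 + -2×2 = -2; c[2] = 1×1 + -2×2 + 2×2 = 1; c[3] = -2×1 + 2×2 = 2; c[4] = 2×1 = 2. Result coefficients: [2, -2, 1, 2, 2] → 2 - 2s + s^2 + 2s^3 + 2s^4

2 - 2s + s^2 + 2s^3 + 2s^4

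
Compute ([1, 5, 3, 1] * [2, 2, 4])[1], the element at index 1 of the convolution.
Use y[k] = Σ_i a[i]·b[k-i] at k=1. y[1] = 1×2 + 5×2 = 12

12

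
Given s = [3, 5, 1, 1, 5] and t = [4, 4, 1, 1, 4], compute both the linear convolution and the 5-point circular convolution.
Linear: y_lin[0] = 3×4 = 12; y_lin[1] = 3×4 + 5×4 = 32; y_lin[2] = 3×1 + 5×4 + 1×4 = 27; y_lin[3] = 3×1 + 5×1 + 1×4 + 1×4 = 16; y_lin[4] = 3×4 + 5×1 + 1×1 + 1×4 + 5×4 = 42; y_lin[5] = 5×4 + 1×1 + 1×1 + 5×4 = 42; y_lin[6] = 1×4 + 1×1 + 5×1 = 10; y_lin[7] = 1×4 + 5×1 = 9; y_lin[8] = 5×4 = 20 → [12, 32, 27, 16, 42, 42, 10, 9, 20]. Circular (length 5): y[0] = 3×4 + 5×4 + 1×1 + 1×1 + 5×4 = 54; y[1] = 3×4 + 5×4 + 1×4 + 1×1 + 5×1 = 42; y[2] = 3×1 + 5×4 + 1×4 + 1×4 + 5×1 = 36; y[3] = 3×1 + 5×1 + 1×4 + 1×4 + 5×4 = 36; y[4] = 3×4 + 5×1 + 1×1 + 1×4 + 5×4 = 42 → [54, 42, 36, 36, 42]

Linear: [12, 32, 27, 16, 42, 42, 10, 9, 20], Circular: [54, 42, 36, 36, 42]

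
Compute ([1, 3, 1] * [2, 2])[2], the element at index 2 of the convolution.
Use y[k] = Σ_i a[i]·b[k-i] at k=2. y[2] = 3×2 + 1×2 = 8

8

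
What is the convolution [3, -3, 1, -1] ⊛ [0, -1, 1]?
y[0] = 3×0 = 0; y[1] = 3×-1 + -3×0 = -3; y[2] = 3×1 + -3×-1 + 1×0 = 6; y[3] = -3×1 + 1×-1 + -1×0 = -4; y[4] = 1×1 + -1×-1 = 2; y[5] = -1×1 = -1

[0, -3, 6, -4, 2, -1]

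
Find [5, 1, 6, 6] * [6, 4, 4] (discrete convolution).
y[0] = 5×6 = 30; y[1] = 5×4 + 1×6 = 26; y[2] = 5×4 + 1×4 + 6×6 = 60; y[3] = 1×4 + 6×4 + 6×6 = 64; y[4] = 6×4 + 6×4 = 48; y[5] = 6×4 = 24

[30, 26, 60, 64, 48, 24]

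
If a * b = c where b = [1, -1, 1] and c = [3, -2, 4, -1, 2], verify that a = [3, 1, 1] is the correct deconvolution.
Forward-compute [3, 1, 1] * [1, -1, 1]: c[0] = 3×1 = 3; c[1] = 3×-1 + 1×1 = -2; c[2] = 3×1 + 1×-1 + 1×1 = 3; c[3] = 1×1 + 1×-1 = 0; c[4] = 1×1 = 1 → [3, -2, 3, 0, 1]. Does not match given c = [3, -2, 4, -1, 2].

Not verified. [3, 1, 1] * [1, -1, 1] = [3, -2, 3, 0, 1], which differs from [3, -2, 4, -1, 2] at index 2.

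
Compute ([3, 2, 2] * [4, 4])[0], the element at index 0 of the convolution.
Use y[k] = Σ_i a[i]·b[k-i] at k=0. y[0] = 3×4 = 12

12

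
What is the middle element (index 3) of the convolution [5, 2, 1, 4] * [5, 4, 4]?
Use y[k] = Σ_i a[i]·b[k-i] at k=3. y[3] = 2×4 + 1×4 + 4×5 = 32

32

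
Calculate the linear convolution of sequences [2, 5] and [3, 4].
y[0] = 2×3 = 6; y[1] = 2×4 + 5×3 = 23; y[2] = 5×4 = 20

[6, 23, 20]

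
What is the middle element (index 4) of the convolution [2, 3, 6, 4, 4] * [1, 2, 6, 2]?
Use y[k] = Σ_i a[i]·b[k-i] at k=4. y[4] = 3×2 + 6×6 + 4×2 + 4×1 = 54

54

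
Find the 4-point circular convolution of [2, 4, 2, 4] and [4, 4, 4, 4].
Use y[k] = Σ_j u[j]·v[(k-j) mod 4]. y[0] = 2×4 + 4×4 + 2×4 + 4×4 = 48; y[1] = 2×4 + 4×4 + 2×4 + 4×4 = 48; y[2] = 2×4 + 4×4 + 2×4 + 4×4 = 48; y[3] = 2×4 + 4×4 + 2×4 + 4×4 = 48. Result: [48, 48, 48, 48]

[48, 48, 48, 48]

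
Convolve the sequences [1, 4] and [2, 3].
y[0] = 1×2 = 2; y[1] = 1×3 + 4×2 = 11; y[2] = 4×3 = 12

[2, 11, 12]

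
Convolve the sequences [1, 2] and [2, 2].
y[0] = 1×2 = 2; y[1] = 1×2 + 2×2 = 6; y[2] = 2×2 = 4

[2, 6, 4]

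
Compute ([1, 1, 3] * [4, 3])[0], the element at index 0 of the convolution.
Use y[k] = Σ_i a[i]·b[k-i] at k=0. y[0] = 1×4 = 4

4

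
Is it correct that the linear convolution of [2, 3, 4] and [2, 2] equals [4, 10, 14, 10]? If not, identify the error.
Recompute linear convolution of [2, 3, 4] and [2, 2]: y[0] = 2×2 = 4; y[1] = 2×2 + 3×2 = 10; y[2] = 3×2 + 4×2 = 14; y[3] = 4×2 = 8 → [4, 10, 14, 8]. Compare to given [4, 10, 14, 10]: they differ at index 3: given 10, correct 8, so answer: No

No. Error at index 3: given 10, correct 8.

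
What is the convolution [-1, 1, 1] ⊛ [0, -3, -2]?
y[0] = -1×0 = 0; y[1] = -1×-3 + 1×0 = 3; y[2] = -1×-2 + 1×-3 + 1×0 = -1; y[3] = 1×-2 + 1×-3 = -5; y[4] = 1×-2 = -2

[0, 3, -1, -5, -2]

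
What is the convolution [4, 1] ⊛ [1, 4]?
y[0] = 4×1 = 4; y[1] = 4×4 + 1×1 = 17; y[2] = 1×4 = 4

[4, 17, 4]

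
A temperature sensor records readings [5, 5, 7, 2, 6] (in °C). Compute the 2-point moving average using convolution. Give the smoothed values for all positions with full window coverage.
2-point moving average kernel = [1, 1]. Apply in 'valid' mode (full window coverage): avg[0] = (5 + 5) / 2 = 5.0; avg[1] = (5 + 7) / 2 = 6.0; avg[2] = (7 + 2) / 2 = 4.5; avg[3] = (2 + 6) / 2 = 4.0. Smoothed values: [5.0, 6.0, 4.5, 4.0]

[5.0, 6.0, 4.5, 4.0]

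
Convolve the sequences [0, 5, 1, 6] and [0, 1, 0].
y[0] = 0×0 = 0; y[1] = 0×1 + 5×0 = 0; y[2] = 0×0 + 5×1 + 1×0 = 5; y[3] = 5×0 + 1×1 + 6×0 = 1; y[4] = 1×0 + 6×1 = 6; y[5] = 6×0 = 0

[0, 0, 5, 1, 6, 0]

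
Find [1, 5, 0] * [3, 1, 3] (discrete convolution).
y[0] = 1×3 = 3; y[1] = 1×1 + 5×3 = 16; y[2] = 1×3 + 5×1 + 0×3 = 8; y[3] = 5×3 + 0×1 = 15; y[4] = 0×3 = 0

[3, 16, 8, 15, 0]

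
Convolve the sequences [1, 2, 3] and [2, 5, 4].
y[0] = 1×2 = 2; y[1] = 1×5 + 2×2 = 9; y[2] = 1×4 + 2×5 + 3×2 = 20; y[3] = 2×4 + 3×5 = 23; y[4] = 3×4 = 12

[2, 9, 20, 23, 12]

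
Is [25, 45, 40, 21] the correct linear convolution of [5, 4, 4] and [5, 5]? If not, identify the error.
Recompute linear convolution of [5, 4, 4] and [5, 5]: y[0] = 5×5 = 25; y[1] = 5×5 + 4×5 = 45; y[2] = 4×5 + 4×5 = 40; y[3] = 4×5 = 20 → [25, 45, 40, 20]. Compare to given [25, 45, 40, 21]: they differ at index 3: given 21, correct 20, so answer: No

No. Error at index 3: given 21, correct 20.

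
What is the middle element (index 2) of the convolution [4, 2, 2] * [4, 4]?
Use y[k] = Σ_i a[i]·b[k-i] at k=2. y[2] = 2×4 + 2×4 = 16

16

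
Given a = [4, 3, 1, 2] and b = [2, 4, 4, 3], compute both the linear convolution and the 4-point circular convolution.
Linear: y_lin[0] = 4×2 = 8; y_lin[1] = 4×4 + 3×2 = 22; y_lin[2] = 4×4 + 3×4 + 1×2 = 30; y_lin[3] = 4×3 + 3×4 + 1×4 + 2×2 = 32; y_lin[4] = 3×3 + 1×4 + 2×4 = 21; y_lin[5] = 1×3 + 2×4 = 11; y_lin[6] = 2×3 = 6 → [8, 22, 30, 32, 21, 11, 6]. Circular (length 4): y[0] = 4×2 + 3×3 + 1×4 + 2×4 = 29; y[1] = 4×4 + 3×2 + 1×3 + 2×4 = 33; y[2] = 4×4 + 3×4 + 1×2 + 2×3 = 36; y[3] = 4×3 + 3×4 + 1×4 + 2×2 = 32 → [29, 33, 36, 32]

Linear: [8, 22, 30, 32, 21, 11, 6], Circular: [29, 33, 36, 32]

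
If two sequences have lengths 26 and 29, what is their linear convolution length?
Linear/full convolution length: m + n - 1 = 26 + 29 - 1 = 54

54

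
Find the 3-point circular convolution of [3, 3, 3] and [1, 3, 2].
Use y[k] = Σ_j f[j]·g[(k-j) mod 3]. y[0] = 3×1 + 3×2 + 3×3 = 18; y[1] = 3×3 + 3×1 + 3×2 = 18; y[2] = 3×2 + 3×3 + 3×1 = 18. Result: [18, 18, 18]

[18, 18, 18]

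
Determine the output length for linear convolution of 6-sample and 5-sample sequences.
Linear/full convolution length: m + n - 1 = 6 + 5 - 1 = 10

10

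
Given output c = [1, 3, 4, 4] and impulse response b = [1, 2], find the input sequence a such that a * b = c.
Deconvolve c=[1, 3, 4, 4] by b=[1, 2]. Since b[0]=1, solve forward: a[0] = c[0] / 1 = 1; a[1] = (c[1] - 1×2) / 1 = 1; a[2] = (c[2] - 1×2) / 1 = 2. So a = [1, 1, 2]. Check by forward convolution: c[0] = 1×1 = 1; c[1] = 1×2 + 1×1 = 3; c[2] = 1×2 + 2×1 = 4; c[3] = 2×2 = 4

[1, 1, 2]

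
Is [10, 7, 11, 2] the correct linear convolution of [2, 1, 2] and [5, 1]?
Recompute linear convolution of [2, 1, 2] and [5, 1]: y[0] = 2×5 = 10; y[1] = 2×1 + 1×5 = 7; y[2] = 1×1 + 2×5 = 11; y[3] = 2×1 = 2 → [10, 7, 11, 2]. Given [10, 7, 11, 2] matches, so answer: Yes

Yes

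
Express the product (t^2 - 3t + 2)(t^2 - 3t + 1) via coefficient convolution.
Ascending coefficients: a = [2, -3, 1], b = [1, -3, 1]. c[0] = 2×1 = 2; c[1] = 2×-3 + -3×1 = -9; c[2] = 2×1 + -3×-3 + 1×1 = 12; c[3] = -3×1 + 1×-3 = -6; c[4] = 1×1 = 1. Result coefficients: [2, -9, 12, -6, 1] → t^4 - 6t^3 + 12t^2 - 9t + 2

t^4 - 6t^3 + 12t^2 - 9t + 2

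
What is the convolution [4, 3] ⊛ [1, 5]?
y[0] = 4×1 = 4; y[1] = 4×5 + 3×1 = 23; y[2] = 3×5 = 15

[4, 23, 15]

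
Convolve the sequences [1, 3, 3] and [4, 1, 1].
y[0] = 1×4 = 4; y[1] = 1×1 + 3×4 = 13; y[2] = 1×1 + 3×1 + 3×4 = 16; y[3] = 3×1 + 3×1 = 6; y[4] = 3×1 = 3

[4, 13, 16, 6, 3]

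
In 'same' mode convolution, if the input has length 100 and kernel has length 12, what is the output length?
'Same' mode returns an output with the same length as the input: 100

100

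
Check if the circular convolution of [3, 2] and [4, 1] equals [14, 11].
Recompute circular convolution of [3, 2] and [4, 1]: y[0] = 3×4 + 2×1 = 14; y[1] = 3×1 + 2×4 = 11 → [14, 11]. Given [14, 11] matches, so answer: Yes

Yes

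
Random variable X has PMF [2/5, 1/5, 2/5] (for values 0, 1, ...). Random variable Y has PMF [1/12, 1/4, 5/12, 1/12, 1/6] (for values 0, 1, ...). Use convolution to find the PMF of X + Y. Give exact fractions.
P(X+Y=k) = Σ_i P(X=i)·P(Y=k-i) — a convolution of [2/5, 1/5, 2/5] and [1/12, 1/4, 5/12, 1/12, 1/6]. P(X+Y=0) = (2/5)×(1/12) = 1/30; P(X+Y=1) = (2/5)×(1/4) + (1/5)×(1/12) = 1/10 + 1/60 = 7/60; P(X+Y=2) = (2/5)×(5/12) + (1/5)×(1/4) + (2/5)×(1/12) = 1/6 + 1/20 + 1/30 = 1/4; P(X+Y=3) = (2/5)×(1/12) + (1/5)×(5/12) + (2/5)×(1/4) = 1/30 + 1/12 + 1/10 = 13/60; P(X+Y=4) = (2/5)×(1/6) + (1/5)×(1/12) + (2/5)×(5/12) = 1/15 + 1/60 + 1/6 = 1/4; P(X+Y=5) = (1/5)×(1/6) + (2/5)×(1/12) = 1/30 + 1/30 = 1/15; P(X+Y=6) = (2/5)×(1/6) = 1/15. PMF: [1/30, 7/60, 1/4, 13/60, 1/4, 1/15, 1/15] (sums to 1 ✓)

[1/30, 7/60, 1/4, 13/60, 1/4, 1/15, 1/15]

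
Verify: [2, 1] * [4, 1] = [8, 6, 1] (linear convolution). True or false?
Recompute linear convolution of [2, 1] and [4, 1]: y[0] = 2×4 = 8; y[1] = 2×1 + 1×4 = 6; y[2] = 1×1 = 1 → [8, 6, 1]. Given [8, 6, 1] matches, so answer: Yes

Yes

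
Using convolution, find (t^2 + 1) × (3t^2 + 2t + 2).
Ascending coefficients: a = [1, 0, 1], b = [2, 2, 3]. c[0] = 1×2 = 2; c[1] = 1×2 + 0×2 = 2; c[2] = 1×3 + 0×2 + 1×2 = 5; c[3] = 0×3 + 1×2 = 2; c[4] = 1×3 = 3. Result coefficients: [2, 2, 5, 2, 3] → 3t^4 + 2t^3 + 5t^2 + 2t + 2

3t^4 + 2t^3 + 5t^2 + 2t + 2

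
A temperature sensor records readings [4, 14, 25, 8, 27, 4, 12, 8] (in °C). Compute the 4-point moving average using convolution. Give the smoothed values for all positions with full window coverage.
4-point moving average kernel = [1, 1, 1, 1]. Apply in 'valid' mode (full window coverage): avg[0] = (4 + 14 + 25 + 8) / 4 = 12.75; avg[1] = (14 + 25 + 8 + 27) / 4 = 18.5; avg[2] = (25 + 8 + 27 + 4) / 4 = 16.0; avg[3] = (8 + 27 + 4 + 12) / 4 = 12.75; avg[4] = (27 + 4 + 12 + 8) / 4 = 12.75. Smoothed values: [12.75, 18.5, 16.0, 12.75, 12.75]

[12.75, 18.5, 16.0, 12.75, 12.75]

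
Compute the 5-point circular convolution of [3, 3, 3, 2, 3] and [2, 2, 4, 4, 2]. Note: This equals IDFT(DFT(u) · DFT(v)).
Either evaluate y[k] = Σ_j u[j]·v[(k-j) mod 5] directly, or use IDFT(DFT(u) · DFT(v)). y[0] = 3×2 + 3×2 + 3×4 + 2×4 + 3×2 = 38; y[1] = 3×2 + 3×2 + 3×2 + 2×4 + 3×4 = 38; y[2] = 3×4 + 3×2 + 3×2 + 2×2 + 3×4 = 40; y[3] = 3×4 + 3×4 + 3×2 + 2×2 + 3×2 = 40; y[4] = 3×2 + 3×4 + 3×4 + 2×2 + 3×2 = 40. Result: [38, 38, 40, 40, 40]

[38, 38, 40, 40, 40]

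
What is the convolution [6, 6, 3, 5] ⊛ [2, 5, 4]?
y[0] = 6×2 = 12; y[1] = 6×5 + 6×2 = 42; y[2] = 6×4 + 6×5 + 3×2 = 60; y[3] = 6×4 + 3×5 + 5×2 = 49; y[4] = 3×4 + 5×5 = 37; y[5] = 5×4 = 20

[12, 42, 60, 49, 37, 20]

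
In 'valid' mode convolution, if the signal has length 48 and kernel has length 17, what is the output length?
'Valid' mode counts only positions where the kernel fully overlaps the signal: m - n + 1 = 48 - 17 + 1 = 32

32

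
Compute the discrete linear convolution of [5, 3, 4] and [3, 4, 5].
y[0] = 5×3 = 15; y[1] = 5×4 + 3×3 = 29; y[2] = 5×5 + 3×4 + 4×3 = 49; y[3] = 3×5 + 4×4 = 31; y[4] = 4×5 = 20

[15, 29, 49, 31, 20]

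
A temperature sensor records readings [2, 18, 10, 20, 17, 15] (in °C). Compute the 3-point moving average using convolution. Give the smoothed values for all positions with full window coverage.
3-point moving average kernel = [1, 1, 1]. Apply in 'valid' mode (full window coverage): avg[0] = (2 + 18 + 10) / 3 = 10.0; avg[1] = (18 + 10 + 20) / 3 = 16.0; avg[2] = (10 + 20 + 17) / 3 = 15.67; avg[3] = (20 + 17 + 15) / 3 = 17.33. Smoothed values: [10.0, 16.0, 15.67, 17.33]

[10.0, 16.0, 15.67, 17.33]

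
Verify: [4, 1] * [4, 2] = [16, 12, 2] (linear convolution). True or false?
Recompute linear convolution of [4, 1] and [4, 2]: y[0] = 4×4 = 16; y[1] = 4×2 + 1×4 = 12; y[2] = 1×2 = 2 → [16, 12, 2]. Given [16, 12, 2] matches, so answer: Yes

Yes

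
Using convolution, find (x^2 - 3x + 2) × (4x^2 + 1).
Ascending coefficients: a = [2, -3, 1], b = [1, 0, 4]. c[0] = 2×1 = 2; c[1] = 2×0 + -3×1 = -3; c[2] = 2×4 + -3×0 + 1×1 = 9; c[3] = -3×4 + 1×0 = -12; c[4] = 1×4 = 4. Result coefficients: [2, -3, 9, -12, 4] → 4x^4 - 12x^3 + 9x^2 - 3x + 2

4x^4 - 12x^3 + 9x^2 - 3x + 2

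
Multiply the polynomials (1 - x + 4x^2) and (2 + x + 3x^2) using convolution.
Ascending coefficients: a = [1, -1, 4], b = [2, 1, 3]. c[0] = 1×2 = 2; c[1] = 1×1 + -1×2 = -1; c[2] = 1×3 + -1×1 + 4×2 = 10; c[3] = -1×3 + 4×1 = 1; c[4] = 4×3 = 12. Result coefficients: [2, -1, 10, 1, 12] → 2 - x + 10x^2 + x^3 + 12x^4

2 - x + 10x^2 + x^3 + 12x^4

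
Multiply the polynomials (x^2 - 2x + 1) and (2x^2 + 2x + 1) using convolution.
Ascending coefficients: a = [1, -2, 1], b = [1, 2, 2]. c[0] = 1×1 = 1; c[1] = 1×2 + -2×1 = 0; c[2] = 1×2 + -2×2 + 1×1 = -1; c[3] = -2×2 + 1×2 = -2; c[4] = 1×2 = 2. Result coefficients: [1, 0, -1, -2, 2] → 2x^4 - 2x^3 - x^2 + 1

2x^4 - 2x^3 - x^2 + 1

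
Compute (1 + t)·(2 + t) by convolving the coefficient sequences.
Ascending coefficients: a = [1, 1], b = [2, 1]. c[0] = 1×2 = 2; c[1] = 1×1 + 1×2 = 3; c[2] = 1×1 = 1. Result coefficients: [2, 3, 1] → 2 + 3t + t^2

2 + 3t + t^2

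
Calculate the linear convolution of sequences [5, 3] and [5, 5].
y[0] = 5×5 = 25; y[1] = 5×5 + 3×5 = 40; y[2] = 3×5 = 15

[25, 40, 15]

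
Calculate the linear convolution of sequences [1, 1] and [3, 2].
y[0] = 1×3 = 3; y[1] = 1×2 + 1×3 = 5; y[2] = 1×2 = 2

[3, 5, 2]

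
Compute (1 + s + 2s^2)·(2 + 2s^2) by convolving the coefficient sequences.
Ascending coefficients: a = [1, 1, 2], b = [2, 0, 2]. c[0] = 1×2 = 2; c[1] = 1×0 + 1×2 = 2; c[2] = 1×2 + 1×0 + 2×2 = 6; c[3] = 1×2 + 2×0 = 2; c[4] = 2×2 = 4. Result coefficients: [2, 2, 6, 2, 4] → 2 + 2s + 6s^2 + 2s^3 + 4s^4

2 + 2s + 6s^2 + 2s^3 + 4s^4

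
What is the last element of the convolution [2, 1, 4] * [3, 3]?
Use y[k] = Σ_i a[i]·b[k-i] at k=3. y[3] = 4×3 = 12

12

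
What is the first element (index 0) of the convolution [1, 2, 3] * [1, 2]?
Use y[k] = Σ_i a[i]·b[k-i] at k=0. y[0] = 1×1 = 1

1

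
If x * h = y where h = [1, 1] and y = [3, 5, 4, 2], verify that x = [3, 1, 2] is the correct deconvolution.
Forward-compute [3, 1, 2] * [1, 1]: y[0] = 3×1 = 3; y[1] = 3×1 + 1×1 = 4; y[2] = 1×1 + 2×1 = 3; y[3] = 2×1 = 2 → [3, 4, 3, 2]. Does not match given y = [3, 5, 4, 2].

Not verified. [3, 1, 2] * [1, 1] = [3, 4, 3, 2], which differs from [3, 5, 4, 2] at index 1.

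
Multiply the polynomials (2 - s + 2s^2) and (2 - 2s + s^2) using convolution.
Ascending coefficients: a = [2, -1, 2], b = [2, -2, 1]. c[0] = 2×2 = 4; c[1] = 2×-2 + -1×2 = -6; c[2] = 2×1 + -1×-2 + 2×2 = 8; c[3] = -1×1 + 2×-2 = -5; c[4] = 2×1 = 2. Result coefficients: [4, -6, 8, -5, 2] → 4 - 6s + 8s^2 - 5s^3 + 2s^4

4 - 6s + 8s^2 - 5s^3 + 2s^4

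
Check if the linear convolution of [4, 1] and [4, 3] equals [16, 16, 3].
Recompute linear convolution of [4, 1] and [4, 3]: y[0] = 4×4 = 16; y[1] = 4×3 + 1×4 = 16; y[2] = 1×3 = 3 → [16, 16, 3]. Given [16, 16, 3] matches, so answer: Yes

Yes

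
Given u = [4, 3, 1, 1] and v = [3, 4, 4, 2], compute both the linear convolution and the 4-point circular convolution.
Linear: y_lin[0] = 4×3 = 12; y_lin[1] = 4×4 + 3×3 = 25; y_lin[2] = 4×4 + 3×4 + 1×3 = 31; y_lin[3] = 4×2 + 3×4 + 1×4 + 1×3 = 27; y_lin[4] = 3×2 + 1×4 + 1×4 = 14; y_lin[5] = 1×2 + 1×4 = 6; y_lin[6] = 1×2 = 2 → [12, 25, 31, 27, 14, 6, 2]. Circular (length 4): y[0] = 4×3 + 3×2 + 1×4 + 1×4 = 26; y[1] = 4×4 + 3×3 + 1×2 + 1×4 = 31; y[2] = 4×4 + 3×4 + 1×3 + 1×2 = 33; y[3] = 4×2 + 3×4 + 1×4 + 1×3 = 27 → [26, 31, 33, 27]

Linear: [12, 25, 31, 27, 14, 6, 2], Circular: [26, 31, 33, 27]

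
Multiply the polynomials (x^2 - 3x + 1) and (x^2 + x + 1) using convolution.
Ascending coefficients: a = [1, -3, 1], b = [1, 1, 1]. c[0] = 1×1 = 1; c[1] = 1×1 + -3×1 = -2; c[2] = 1×1 + -3×1 + 1×1 = -1; c[3] = -3×1 + 1×1 = -2; c[4] = 1×1 = 1. Result coefficients: [1, -2, -1, -2, 1] → x^4 - 2x^3 - x^2 - 2x + 1

x^4 - 2x^3 - x^2 - 2x + 1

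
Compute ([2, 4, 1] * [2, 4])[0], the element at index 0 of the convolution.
Use y[k] = Σ_i a[i]·b[k-i] at k=0. y[0] = 2×2 = 4

4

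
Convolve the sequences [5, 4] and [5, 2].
y[0] = 5×5 = 25; y[1] = 5×2 + 4×5 = 30; y[2] = 4×2 = 8

[25, 30, 8]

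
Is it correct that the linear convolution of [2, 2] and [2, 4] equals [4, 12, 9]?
Recompute linear convolution of [2, 2] and [2, 4]: y[0] = 2×2 = 4; y[1] = 2×4 + 2×2 = 12; y[2] = 2×4 = 8 → [4, 12, 8]. Compare to given [4, 12, 9]: they differ at index 2: given 9, correct 8, so answer: No

No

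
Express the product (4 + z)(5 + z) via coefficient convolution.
Ascending coefficients: a = [4, 1], b = [5, 1]. c[0] = 4×5 = 20; c[1] = 4×1 + 1×5 = 9; c[2] = 1×1 = 1. Result coefficients: [20, 9, 1] → 20 + 9z + z^2

20 + 9z + z^2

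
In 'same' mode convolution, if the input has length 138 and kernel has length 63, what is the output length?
'Same' mode returns an output with the same length as the input: 138

138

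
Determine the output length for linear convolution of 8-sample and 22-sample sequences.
Linear/full convolution length: m + n - 1 = 8 + 22 - 1 = 29

29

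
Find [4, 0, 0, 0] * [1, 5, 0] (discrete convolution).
y[0] = 4×1 = 4; y[1] = 4×5 + 0×1 = 20; y[2] = 4×0 + 0×5 + 0×1 = 0; y[3] = 0×0 + 0×5 + 0×1 = 0; y[4] = 0×0 + 0×5 = 0; y[5] = 0×0 = 0

[4, 20, 0, 0, 0, 0]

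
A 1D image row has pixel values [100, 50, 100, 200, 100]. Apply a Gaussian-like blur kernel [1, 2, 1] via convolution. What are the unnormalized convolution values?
Convolve image row [100, 50, 100, 200, 100] with kernel [1, 2, 1]: y[0] = 100×1 = 100; y[1] = 100×2 + 50×1 = 250; y[2] = 100×1 + 50×2 + 100×1 = 300; y[3] = 50×1 + 100×2 + 200×1 = 450; y[4] = 100×1 + 200×2 + 100×1 = 600; y[5] = 200×1 + 100×2 = 400; y[6] = 100×1 = 100 → [100, 250, 300, 450, 600, 400, 100]. Normalization factor = sum(kernel) = 4.

[100, 250, 300, 450, 600, 400, 100]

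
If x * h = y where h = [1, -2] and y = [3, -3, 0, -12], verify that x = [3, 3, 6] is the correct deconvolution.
Forward-compute [3, 3, 6] * [1, -2]: y[0] = 3×1 = 3; y[1] = 3×-2 + 3×1 = -3; y[2] = 3×-2 + 6×1 = 0; y[3] = 6×-2 = -12 → [3, -3, 0, -12]. Matches given y = [3, -3, 0, -12], so verified.

Verified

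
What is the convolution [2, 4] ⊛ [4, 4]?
y[0] = 2×4 = 8; y[1] = 2×4 + 4×4 = 24; y[2] = 4×4 = 16

[8, 24, 16]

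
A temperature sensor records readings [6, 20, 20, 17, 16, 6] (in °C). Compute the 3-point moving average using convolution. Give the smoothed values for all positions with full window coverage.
3-point moving average kernel = [1, 1, 1]. Apply in 'valid' mode (full window coverage): avg[0] = (6 + 20 + 20) / 3 = 15.33; avg[1] = (20 + 20 + 17) / 3 = 19.0; avg[2] = (20 + 17 + 16) / 3 = 17.67; avg[3] = (17 + 16 + 6) / 3 = 13.0. Smoothed values: [15.33, 19.0, 17.67, 13.0]

[15.33, 19.0, 17.67, 13.0]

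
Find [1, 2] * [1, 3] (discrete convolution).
y[0] = 1×1 = 1; y[1] = 1×3 + 2×1 = 5; y[2] = 2×3 = 6

[1, 5, 6]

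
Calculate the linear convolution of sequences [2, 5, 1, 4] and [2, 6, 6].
y[0] = 2×2 = 4; y[1] = 2×6 + 5×2 = 22; y[2] = 2×6 + 5×6 + 1×2 = 44; y[3] = 5×6 + 1×6 + 4×2 = 44; y[4] = 1×6 + 4×6 = 30; y[5] = 4×6 = 24

[4, 22, 44, 44, 30, 24]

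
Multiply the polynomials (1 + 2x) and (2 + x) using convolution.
Ascending coefficients: a = [1, 2], b = [2, 1]. c[0] = 1×2 = 2; c[1] = 1×1 + 2×2 = 5; c[2] = 2×1 = 2. Result coefficients: [2, 5, 2] → 2 + 5x + 2x^2

2 + 5x + 2x^2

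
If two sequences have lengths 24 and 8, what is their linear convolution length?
Linear/full convolution length: m + n - 1 = 24 + 8 - 1 = 31

31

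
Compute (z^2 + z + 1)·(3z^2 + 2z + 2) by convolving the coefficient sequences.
Ascending coefficients: a = [1, 1, 1], b = [2, 2, 3]. c[0] = 1×2 = 2; c[1] = 1×2 + 1×2 = 4; c[2] = 1×3 + 1×2 + 1×2 = 7; c[3] = 1×3 + 1×2 = 5; c[4] = 1×3 = 3. Result coefficients: [2, 4, 7, 5, 3] → 3z^4 + 5z^3 + 7z^2 + 4z + 2

3z^4 + 5z^3 + 7z^2 + 4z + 2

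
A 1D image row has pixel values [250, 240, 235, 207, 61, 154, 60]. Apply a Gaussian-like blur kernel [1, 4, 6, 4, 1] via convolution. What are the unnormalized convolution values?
Convolve image row [250, 240, 235, 207, 61, 154, 60] with kernel [1, 4, 6, 4, 1]: y[0] = 250×1 = 250; y[1] = 250×4 + 240×1 = 1240; y[2] = 250×6 + 240×4 + 235×1 = 2695; y[3] = 250×4 + 240×6 + 235×4 + 207×1 = 3587; y[4] = 250×1 + 240×4 + 235×6 + 207×4 + 61×1 = 3509; y[5] = 240×1 + 235×4 + 207×6 + 61×4 + 154×1 = 2820; y[6] = 235×1 + 207×4 + 61×6 + 154×4 + 60×1 = 2105; y[7] = 207×1 + 61×4 + 154×6 + 60×4 = 1615; y[8] = 61×1 + 154×4 + 60×6 = 1037; y[9] = 154×1 + 60×4 = 394; y[10] = 60×1 = 60 → [250, 1240, 2695, 3587, 3509, 2820, 2105, 1615, 1037, 394, 60]. Normalization factor = sum(kernel) = 16.

[250, 1240, 2695, 3587, 3509, 2820, 2105, 1615, 1037, 394, 60]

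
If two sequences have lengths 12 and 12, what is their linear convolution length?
Linear/full convolution length: m + n - 1 = 12 + 12 - 1 = 23

23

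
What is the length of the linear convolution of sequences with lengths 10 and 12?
Linear/full convolution length: m + n - 1 = 10 + 12 - 1 = 21

21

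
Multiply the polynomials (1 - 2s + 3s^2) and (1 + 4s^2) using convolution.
Ascending coefficients: a = [1, -2, 3], b = [1, 0, 4]. c[0] = 1×1 = 1; c[1] = 1×0 + -2×1 = -2; c[2] = 1×4 + -2×0 + 3×1 = 7; c[3] = -2×4 + 3×0 = -8; c[4] = 3×4 = 12. Result coefficients: [1, -2, 7, -8, 12] → 1 - 2s + 7s^2 - 8s^3 + 12s^4

1 - 2s + 7s^2 - 8s^3 + 12s^4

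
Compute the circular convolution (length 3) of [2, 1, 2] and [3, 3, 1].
Use y[k] = Σ_j x[j]·h[(k-j) mod 3]. y[0] = 2×3 + 1×1 + 2×3 = 13; y[1] = 2×3 + 1×3 + 2×1 = 11; y[2] = 2×1 + 1×3 + 2×3 = 11. Result: [13, 11, 11]

[13, 11, 11]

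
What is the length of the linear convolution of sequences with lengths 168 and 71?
Linear/full convolution length: m + n - 1 = 168 + 71 - 1 = 238

238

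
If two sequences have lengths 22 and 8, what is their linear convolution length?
Linear/full convolution length: m + n - 1 = 22 + 8 - 1 = 29

29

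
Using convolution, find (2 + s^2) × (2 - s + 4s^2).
Ascending coefficients: a = [2, 0, 1], b = [2, -1, 4]. c[0] = 2×2 = 4; c[1] = 2×-1 + 0×2 = -2; c[2] = 2×4 + 0×-1 + 1×2 = 10; c[3] = 0×4 + 1×-1 = -1; c[4] = 1×4 = 4. Result coefficients: [4, -2, 10, -1, 4] → 4 - 2s + 10s^2 - s^3 + 4s^4

4 - 2s + 10s^2 - s^3 + 4s^4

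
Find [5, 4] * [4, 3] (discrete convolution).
y[0] = 5×4 = 20; y[1] = 5×3 + 4×4 = 31; y[2] = 4×3 = 12

[20, 31, 12]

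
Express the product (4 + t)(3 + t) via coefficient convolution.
Ascending coefficients: a = [4, 1], b = [3, 1]. c[0] = 4×3 = 12; c[1] = 4×1 + 1×3 = 7; c[2] = 1×1 = 1. Result coefficients: [12, 7, 1] → 12 + 7t + t^2

12 + 7t + t^2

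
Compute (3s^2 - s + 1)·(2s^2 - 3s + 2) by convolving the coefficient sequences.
Ascending coefficients: a = [1, -1, 3], b = [2, -3, 2]. c[0] = 1×2 = 2; c[1] = 1×-3 + -1×2 = -5; c[2] = 1×2 + -1×-3 + 3×2 = 11; c[3] = -1×2 + 3×-3 = -11; c[4] = 3×2 = 6. Result coefficients: [2, -5, 11, -11, 6] → 6s^4 - 11s^3 + 11s^2 - 5s + 2

6s^4 - 11s^3 + 11s^2 - 5s + 2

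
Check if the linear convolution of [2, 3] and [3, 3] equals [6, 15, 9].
Recompute linear convolution of [2, 3] and [3, 3]: y[0] = 2×3 = 6; y[1] = 2×3 + 3×3 = 15; y[2] = 3×3 = 9 → [6, 15, 9]. Given [6, 15, 9] matches, so answer: Yes

Yes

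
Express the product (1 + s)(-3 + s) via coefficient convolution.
Ascending coefficients: a = [1, 1], b = [-3, 1]. c[0] = 1×-3 = -3; c[1] = 1×1 + 1×-3 = -2; c[2] = 1×1 = 1. Result coefficients: [-3, -2, 1] → -3 - 2s + s^2

-3 - 2s + s^2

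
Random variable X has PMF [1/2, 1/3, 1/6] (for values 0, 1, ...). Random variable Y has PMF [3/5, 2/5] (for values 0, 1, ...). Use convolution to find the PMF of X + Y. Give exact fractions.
P(X+Y=k) = Σ_i P(X=i)·P(Y=k-i) — a convolution of [1/2, 1/3, 1/6] and [3/5, 2/5]. P(X+Y=0) = (1/2)×(3/5) = 3/10; P(X+Y=1) = (1/2)×(2/5) + (1/3)×(3/5) = 1/5 + 1/5 = 2/5; P(X+Y=2) = (1/3)×(2/5) + (1/6)×(3/5) = 2/15 + 1/10 = 7/30; P(X+Y=3) = (1/6)×(2/5) = 1/15. PMF: [3/10, 2/5, 7/30, 1/15] (sums to 1 ✓)

[3/10, 2/5, 7/30, 1/15]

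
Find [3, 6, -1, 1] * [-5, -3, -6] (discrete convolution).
y[0] = 3×-5 = -15; y[1] = 3×-3 + 6×-5 = -39; y[2] = 3×-6 + 6×-3 + -1×-5 = -31; y[3] = 6×-6 + -1×-3 + 1×-5 = -38; y[4] = -1×-6 + 1×-3 = 3; y[5] = 1×-6 = -6

[-15, -39, -31, -38, 3, -6]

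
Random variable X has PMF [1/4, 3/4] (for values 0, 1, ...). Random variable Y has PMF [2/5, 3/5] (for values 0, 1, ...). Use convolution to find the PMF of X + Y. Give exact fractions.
P(X+Y=k) = Σ_i P(X=i)·P(Y=k-i) — a convolution of [1/4, 3/4] and [2/5, 3/5]. P(X+Y=0) = (1/4)×(2/5) = 1/10; P(X+Y=1) = (1/4)×(3/5) + (3/4)×(2/5) = 3/20 + 3/10 = 9/20; P(X+Y=2) = (3/4)×(3/5) = 9/20. PMF: [1/10, 9/20, 9/20] (sums to 1 ✓)

[1/10, 9/20, 9/20]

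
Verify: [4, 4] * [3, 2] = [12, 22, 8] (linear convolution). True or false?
Recompute linear convolution of [4, 4] and [3, 2]: y[0] = 4×3 = 12; y[1] = 4×2 + 4×3 = 20; y[2] = 4×2 = 8 → [12, 20, 8]. Compare to given [12, 22, 8]: they differ at index 1: given 22, correct 20, so answer: No

No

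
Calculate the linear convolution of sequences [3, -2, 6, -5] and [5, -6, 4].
y[0] = 3×5 = 15; y[1] = 3×-6 + -2×5 = -28; y[2] = 3×4 + -2×-6 + 6×5 = 54; y[3] = -2×4 + 6×-6 + -5×5 = -69; y[4] = 6×4 + -5×-6 = 54; y[5] = -5×4 = -20

[15, -28, 54, -69, 54, -20]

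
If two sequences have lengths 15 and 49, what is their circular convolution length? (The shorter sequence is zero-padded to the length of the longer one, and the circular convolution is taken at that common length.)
Circular convolution (zero-padding the shorter input) has length max(m, n) = max(15, 49) = 49

49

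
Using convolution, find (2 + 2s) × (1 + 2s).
Ascending coefficients: a = [2, 2], b = [1, 2]. c[0] = 2×1 = 2; c[1] = 2×2 + 2×1 = 6; c[2] = 2×2 = 4. Result coefficients: [2, 6, 4] → 2 + 6s + 4s^2

2 + 6s + 4s^2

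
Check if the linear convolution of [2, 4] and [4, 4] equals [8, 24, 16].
Recompute linear convolution of [2, 4] and [4, 4]: y[0] = 2×4 = 8; y[1] = 2×4 + 4×4 = 24; y[2] = 4×4 = 16 → [8, 24, 16]. Given [8, 24, 16] matches, so answer: Yes

Yes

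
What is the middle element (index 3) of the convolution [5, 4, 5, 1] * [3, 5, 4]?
Use y[k] = Σ_i a[i]·b[k-i] at k=3. y[3] = 4×4 + 5×5 + 1×3 = 44

44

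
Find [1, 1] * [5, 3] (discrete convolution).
y[0] = 1×5 = 5; y[1] = 1×3 + 1×5 = 8; y[2] = 1×3 = 3

[5, 8, 3]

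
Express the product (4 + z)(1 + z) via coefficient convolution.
Ascending coefficients: a = [4, 1], b = [1, 1]. c[0] = 4×1 = 4; c[1] = 4×1 + 1×1 = 5; c[2] = 1×1 = 1. Result coefficients: [4, 5, 1] → 4 + 5z + z^2

4 + 5z + z^2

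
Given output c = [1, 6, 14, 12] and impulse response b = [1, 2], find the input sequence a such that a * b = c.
Deconvolve c=[1, 6, 14, 12] by b=[1, 2]. Since b[0]=1, solve forward: a[0] = c[0] / 1 = 1; a[1] = (c[1] - 1×2) / 1 = 4; a[2] = (c[2] - 4×2) / 1 = 6. So a = [1, 4, 6]. Check by forward convolution: c[0] = 1×1 = 1; c[1] = 1×2 + 4×1 = 6; c[2] = 4×2 + 6×1 = 14; c[3] = 6×2 = 12

[1, 4, 6]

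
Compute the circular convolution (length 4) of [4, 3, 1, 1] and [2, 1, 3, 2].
Use y[k] = Σ_j a[j]·b[(k-j) mod 4]. y[0] = 4×2 + 3×2 + 1×3 + 1×1 = 18; y[1] = 4×1 + 3×2 + 1×2 + 1×3 = 15; y[2] = 4×3 + 3×1 + 1×2 + 1×2 = 19; y[3] = 4×2 + 3×3 + 1×1 + 1×2 = 20. Result: [18, 15, 19, 20]

[18, 15, 19, 20]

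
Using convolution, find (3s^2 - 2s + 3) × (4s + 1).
Ascending coefficients: a = [3, -2, 3], b = [1, 4]. c[0] = 3×1 = 3; c[1] = 3×4 + -2×1 = 10; c[2] = -2×4 + 3×1 = -5; c[3] = 3×4 = 12. Result coefficients: [3, 10, -5, 12] → 12s^3 - 5s^2 + 10s + 3

12s^3 - 5s^2 + 10s + 3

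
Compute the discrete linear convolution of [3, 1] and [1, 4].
y[0] = 3×1 = 3; y[1] = 3×4 + 1×1 = 13; y[2] = 1×4 = 4

[3, 13, 4]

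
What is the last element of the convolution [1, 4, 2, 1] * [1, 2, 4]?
Use y[k] = Σ_i a[i]·b[k-i] at k=5. y[5] = 1×4 = 4

4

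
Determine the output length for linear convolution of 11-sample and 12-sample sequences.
Linear/full convolution length: m + n - 1 = 11 + 12 - 1 = 22

22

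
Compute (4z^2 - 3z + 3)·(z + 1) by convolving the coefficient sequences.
Ascending coefficients: a = [3, -3, 4], b = [1, 1]. c[0] = 3×1 = 3; c[1] = 3×1 + -3×1 = 0; c[2] = -3×1 + 4×1 = 1; c[3] = 4×1 = 4. Result coefficients: [3, 0, 1, 4] → 4z^3 + z^2 + 3

4z^3 + z^2 + 3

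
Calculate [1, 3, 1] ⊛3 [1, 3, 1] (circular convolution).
Use y[k] = Σ_j a[j]·b[(k-j) mod 3]. y[0] = 1×1 + 3×1 + 1×3 = 7; y[1] = 1×3 + 3×1 + 1×1 = 7; y[2] = 1×1 + 3×3 + 1×1 = 11. Result: [7, 7, 11]

[7, 7, 11]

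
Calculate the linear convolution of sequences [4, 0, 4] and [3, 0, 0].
y[0] = 4×3 = 12; y[1] = 4×0 + 0×3 = 0; y[2] = 4×0 + 0×0 + 4×3 = 12; y[3] = 0×0 + 4×0 = 0; y[4] = 4×0 = 0

[12, 0, 12, 0, 0]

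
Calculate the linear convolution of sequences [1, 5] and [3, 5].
y[0] = 1×3 = 3; y[1] = 1×5 + 5×3 = 20; y[2] = 5×5 = 25

[3, 20, 25]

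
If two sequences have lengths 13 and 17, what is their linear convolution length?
Linear/full convolution length: m + n - 1 = 13 + 17 - 1 = 29

29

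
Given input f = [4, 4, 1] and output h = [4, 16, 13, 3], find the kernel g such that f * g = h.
Output length 4 = len(f) + len(g) - 1 ⇒ len(g) = 2. Solve g forward using g[k] = (h[k] - Σ_{i≥1} f[i]·g[k-i]) / f[0]: g[0] = h[0] / f[0] = 4 / 4 = 1; g[1] = (h[1] - 4×1) / f[0] = (16 - 4×1) / 4 = 3. So g = [1, 3]. Forward-check [4, 4, 1] * [1, 3]: h[0] = 4×1 = 4; h[1] = 4×3 + 4×1 = 16; h[2] = 4×3 + 1×1 = 13; h[3] = 1×3 = 3 → [4, 16, 13, 3] ✓

[1, 3]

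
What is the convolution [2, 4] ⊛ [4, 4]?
y[0] = 2×4 = 8; y[1] = 2×4 + 4×4 = 24; y[2] = 4×4 = 16

[8, 24, 16]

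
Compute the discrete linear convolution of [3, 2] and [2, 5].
y[0] = 3×2 = 6; y[1] = 3×5 + 2×2 = 19; y[2] = 2×5 = 10

[6, 19, 10]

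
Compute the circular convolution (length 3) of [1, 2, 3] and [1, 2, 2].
Use y[k] = Σ_j a[j]·b[(k-j) mod 3]. y[0] = 1×1 + 2×2 + 3×2 = 11; y[1] = 1×2 + 2×1 + 3×2 = 10; y[2] = 1×2 + 2×2 + 3×1 = 9. Result: [11, 10, 9]

[11, 10, 9]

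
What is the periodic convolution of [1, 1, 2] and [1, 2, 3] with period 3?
Use y[k] = Σ_j u[j]·v[(k-j) mod 3]. y[0] = 1×1 + 1×3 + 2×2 = 8; y[1] = 1×2 + 1×1 + 2×3 = 9; y[2] = 1×3 + 1×2 + 2×1 = 7. Result: [8, 9, 7]

[8, 9, 7]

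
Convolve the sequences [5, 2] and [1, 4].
y[0] = 5×1 = 5; y[1] = 5×4 + 2×1 = 22; y[2] = 2×4 = 8

[5, 22, 8]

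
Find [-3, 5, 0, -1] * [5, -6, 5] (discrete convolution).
y[0] = -3×5 = -15; y[1] = -3×-6 + 5×5 = 43; y[2] = -3×5 + 5×-6 + 0×5 = -45; y[3] = 5×5 + 0×-6 + -1×5 = 20; y[4] = 0×5 + -1×-6 = 6; y[5] = -1×5 = -5

[-15, 43, -45, 20, 6, -5]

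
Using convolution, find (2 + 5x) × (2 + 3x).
Ascending coefficients: a = [2, 5], b = [2, 3]. c[0] = 2×2 = 4; c[1] = 2×3 + 5×2 = 16; c[2] = 5×3 = 15. Result coefficients: [4, 16, 15] → 4 + 16x + 15x^2

4 + 16x + 15x^2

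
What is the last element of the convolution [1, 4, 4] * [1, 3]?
Use y[k] = Σ_i a[i]·b[k-i] at k=3. y[3] = 4×3 = 12

12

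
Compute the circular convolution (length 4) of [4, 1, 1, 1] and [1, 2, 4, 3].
Use y[k] = Σ_j x[j]·h[(k-j) mod 4]. y[0] = 4×1 + 1×3 + 1×4 + 1×2 = 13; y[1] = 4×2 + 1×1 + 1×3 + 1×4 = 16; y[2] = 4×4 + 1×2 + 1×1 + 1×3 = 22; y[3] = 4×3 + 1×4 + 1×2 + 1×1 = 19. Result: [13, 16, 22, 19]

[13, 16, 22, 19]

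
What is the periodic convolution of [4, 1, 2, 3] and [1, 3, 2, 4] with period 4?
Use y[k] = Σ_j a[j]·b[(k-j) mod 4]. y[0] = 4×1 + 1×4 + 2×2 + 3×3 = 21; y[1] = 4×3 + 1×1 + 2×4 + 3×2 = 27; y[2] = 4×2 + 1×3 + 2×1 + 3×4 = 25; y[3] = 4×4 + 1×2 + 2×3 + 3×1 = 27. Result: [21, 27, 25, 27]

[21, 27, 25, 27]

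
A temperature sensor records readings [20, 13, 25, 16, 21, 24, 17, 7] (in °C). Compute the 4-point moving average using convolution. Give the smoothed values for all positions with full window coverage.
4-point moving average kernel = [1, 1, 1, 1]. Apply in 'valid' mode (full window coverage): avg[0] = (20 + 13 + 25 + 16) / 4 = 18.5; avg[1] = (13 + 25 + 16 + 21) / 4 = 18.75; avg[2] = (25 + 16 + 21 + 24) / 4 = 21.5; avg[3] = (16 + 21 + 24 + 17) / 4 = 19.5; avg[4] = (21 + 24 + 17 + 7) / 4 = 17.25. Smoothed values: [18.5, 18.75, 21.5, 19.5, 17.25]

[18.5, 18.75, 21.5, 19.5, 17.25]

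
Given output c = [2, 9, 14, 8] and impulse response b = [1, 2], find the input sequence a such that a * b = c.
Deconvolve c=[2, 9, 14, 8] by b=[1, 2]. Since b[0]=1, solve forward: a[0] = c[0] / 1 = 2; a[1] = (c[1] - 2×2) / 1 = 5; a[2] = (c[2] - 5×2) / 1 = 4. So a = [2, 5, 4]. Check by forward convolution: c[0] = 2×1 = 2; c[1] = 2×2 + 5×1 = 9; c[2] = 5×2 + 4×1 = 14; c[3] = 4×2 = 8

[2, 5, 4]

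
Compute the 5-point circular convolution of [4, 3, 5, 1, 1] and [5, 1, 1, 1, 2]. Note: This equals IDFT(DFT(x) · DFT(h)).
Either evaluate y[k] = Σ_j x[j]·h[(k-j) mod 5] directly, or use IDFT(DFT(x) · DFT(h)). y[0] = 4×5 + 3×2 + 5×1 + 1×1 + 1×1 = 33; y[1] = 4×1 + 3×5 + 5×2 + 1×1 + 1×1 = 31; y[2] = 4×1 + 3×1 + 5×5 + 1×2 + 1×1 = 35; y[3] = 4×1 + 3×1 + 5×1 + 1×5 + 1×2 = 19; y[4] = 4×2 + 3×1 + 5×1 + 1×1 + 1×5 = 22. Result: [33, 31, 35, 19, 22]

[33, 31, 35, 19, 22]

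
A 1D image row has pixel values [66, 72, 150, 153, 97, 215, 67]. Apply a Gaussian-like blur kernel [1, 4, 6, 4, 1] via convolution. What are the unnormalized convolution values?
Convolve image row [66, 72, 150, 153, 97, 215, 67] with kernel [1, 4, 6, 4, 1]: y[0] = 66×1 = 66; y[1] = 66×4 + 72×1 = 336; y[2] = 66×6 + 72×4 + 150×1 = 834; y[3] = 66×4 + 72×6 + 150×4 + 153×1 = 1449; y[4] = 66×1 + 72×4 + 150×6 + 153×4 + 97×1 = 1963; y[5] = 72×1 + 150×4 + 153×6 + 97×4 + 215×1 = 2193; y[6] = 150×1 + 153×4 + 97×6 + 215×4 + 67×1 = 2271; y[7] = 153×1 + 97×4 + 215×6 + 67×4 = 2099; y[8] = 97×1 + 215×4 + 67×6 = 1359; y[9] = 215×1 + 67×4 = 483; y[10] = 67×1 = 67 → [66, 336, 834, 1449, 1963, 2193, 2271, 2099, 1359, 483, 67]. Normalization factor = sum(kernel) = 16.

[66, 336, 834, 1449, 1963, 2193, 2271, 2099, 1359, 483, 67]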